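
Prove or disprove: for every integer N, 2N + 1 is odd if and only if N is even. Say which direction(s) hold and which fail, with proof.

(⇒) fails; (⇐) holds.

[⇒] This fails: take N = 1. Then 2N + 1 = 3, which is odd, yet N = 1 is odd, not even.

[⇐] Suppose N is even. Since 2 is even, 2N is even for every N, so 2N + 1 has the same parity as 1, which is odd. Hence 2N + 1 is odd.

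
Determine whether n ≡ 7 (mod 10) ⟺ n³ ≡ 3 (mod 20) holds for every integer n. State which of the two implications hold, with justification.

(⇒) fails; (⇐) holds.

(←) The residues r modulo 20 with r³ ≡ 3 (mod 20) are exactly {7}, and each is ≡ 7 (mod 10).

(→) This fails: take n = 17. Then 17 ≡ 7 (mod 10), but 17³ = 4913 ≡ 13 (mod 20), not 3.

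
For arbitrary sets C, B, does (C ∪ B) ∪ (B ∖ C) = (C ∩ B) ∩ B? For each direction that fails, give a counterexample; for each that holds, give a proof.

(⊆) fails; (⊇) holds.

(⊆) This inclusion fails. Take C = {1}, B = ∅; then 1 ∈ (C ∪ B) ∪ (B ∖ C) but 1 ∉ (C ∩ B) ∩ B.

(⊇) Let x ∈ (C ∩ B) ∩ B. Then x ∈ C ∩ B, from which x ∈ (C ∪ B) ∪ (B ∖ C).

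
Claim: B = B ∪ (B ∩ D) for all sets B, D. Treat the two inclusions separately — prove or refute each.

Reverse inclusion. Let x ∈ B ∪ (B ∩ D). Then either x ∈ B and x ∉ D; or x ∈ B ∩ D. In each case x ∈ B, so B ∪ (B ∩ D) ⊆ B.

Forward inclusion. Let x ∈ B. Then either x ∈ B and x ∉ D; or x ∈ B ∩ D. In each case x ∈ B ∪ (B ∩ D), so B ⊆ B ∪ (B ∩ D).

The two sets are equal.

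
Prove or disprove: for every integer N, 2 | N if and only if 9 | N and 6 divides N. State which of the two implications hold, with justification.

(←) Suppose 9 ∣ N and 6 ∣ N. Any common multiple of 9 and 6 is a multiple of their lcm; here lcm(9, 6) = 9·6/gcd(9, 6) = 54/3 = 18, so 18 ∣ N. Since 2 ∣ 18, it follows that 2 ∣ N.

(→) This fails: take N = 2. Certainly 2 ∣ 2, but 9 ∤ 2.

The forward direction fails; the converse holds.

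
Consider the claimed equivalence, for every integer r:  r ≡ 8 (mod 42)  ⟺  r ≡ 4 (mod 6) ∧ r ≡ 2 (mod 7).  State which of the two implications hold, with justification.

(⇒) fails and (⇐) fails.

(⇒) This fails: r = 8 gives 8 ≡ 8 (mod 42) but 8 ≡ 2 (mod 6), so the conjunction on the right does not hold.

(⇐) This fails: r = 16 satisfies both congruences on the right (16 ≡ 4 mod 6 and 16 ≡ 2 mod 7) yet 16 ≡ 16 (mod 42), not 8.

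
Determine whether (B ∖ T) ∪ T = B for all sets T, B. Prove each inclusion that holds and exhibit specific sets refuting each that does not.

The sets are not equal: only the reverse inclusion holds.

(⊆) This inclusion fails. Take T = {1}, B = ∅; then 1 ∈ (B ∖ T) ∪ T but 1 ∉ B.

(⊇) Let x ∈ B. Then either x ∈ B and x ∉ T; or x ∈ T ∩ B. In each case x ∈ (B ∖ T) ∪ T, so B ⊆ (B ∖ T) ∪ T.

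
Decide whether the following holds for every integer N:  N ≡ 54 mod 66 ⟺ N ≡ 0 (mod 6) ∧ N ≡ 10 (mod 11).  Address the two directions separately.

The biconditional holds.

(→) Suppose N ≡ 54 (mod 66); write N = 66j + 54. Since 6 ∣ 66, reducing mod 6 gives N ≡ 54 ≡ 0 (mod 6); since 11 ∣ 66, reducing mod 11 gives N ≡ 54 ≡ 10 (mod 11).

(←) Conversely, if N ≡ 0 (mod 6) and N ≡ 10 (mod 11), then by the Chinese remainder theorem N ≡ 54 (mod 66). This is exactly N ≡ 54 (mod 66).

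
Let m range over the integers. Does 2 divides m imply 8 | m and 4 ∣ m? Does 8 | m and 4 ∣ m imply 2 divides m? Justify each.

(⇒) fails; (⇐) holds.

[⇒] This fails: take m = 2. Certainly 2 ∣ 2, but 8 ∤ 2.

[⇐] Suppose 8 ∣ m and 4 ∣ m. Any common multiple of 8 and 4 is a multiple of their lcm; here lcm(8, 4) = 8·4/gcd(8, 4) = 32/4 = 8, so 8 ∣ m. Since 2 ∣ 8, it follows that 2 ∣ m.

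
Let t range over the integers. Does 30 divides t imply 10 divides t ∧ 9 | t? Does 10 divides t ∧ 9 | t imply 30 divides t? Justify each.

(⟹) This fails: take t = 30. Certainly 30 ∣ 30, but 9 ∤ 30.

(⟸) Suppose 10 ∣ t and 9 ∣ t. Any common multiple of 10 and 9 is a multiple of their lcm; here gcd(10, 9) = 1, so lcm(10, 9) = 10·9 = 90, so 90 ∣ t. Since 30 ∣ 90, it follows that 30 ∣ t.

Only the converse holds.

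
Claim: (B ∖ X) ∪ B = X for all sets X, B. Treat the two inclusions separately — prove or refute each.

Forward inclusion. This inclusion fails. Take X = ∅, B = {1}; then 1 ∈ (B ∖ X) ∪ B but 1 ∉ X.

Reverse inclusion. This inclusion fails. Take X = {1}, B = ∅; then 1 ∈ X but 1 ∉ (B ∖ X) ∪ B.

Neither inclusion holds.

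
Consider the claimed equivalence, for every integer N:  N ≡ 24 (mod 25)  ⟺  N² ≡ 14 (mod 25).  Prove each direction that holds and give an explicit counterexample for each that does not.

Both directions fail.

[⇒] This fails: take N = 24. Then 24 ≡ 24 (mod 25), but 24² = 576 ≡ 1 (mod 25), not 14.

[⇐] This fails: take N = 8. Then 8² = 64 ≡ 14 (mod 25), yet 8 ≡ 8 (mod 25), not 24.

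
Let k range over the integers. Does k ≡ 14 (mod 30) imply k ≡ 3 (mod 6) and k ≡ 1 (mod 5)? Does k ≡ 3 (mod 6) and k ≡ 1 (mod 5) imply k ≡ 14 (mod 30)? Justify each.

(→) This fails: k = 14 gives 14 ≡ 14 (mod 30) but 14 ≡ 2 (mod 6), so the conjunction on the right does not hold.

(←) This fails: k = 21 satisfies both congruences on the right (21 ≡ 3 mod 6 and 21 ≡ 1 mod 5) yet 21 ≡ 21 (mod 30), not 14.

(⇒) fails and (⇐) fails.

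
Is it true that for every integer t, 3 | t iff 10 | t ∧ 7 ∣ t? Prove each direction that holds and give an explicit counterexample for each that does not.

(⇒) This fails: take t = 3. Certainly 3 ∣ 3, but 10 ∤ 3.

(⇐) This fails: take t = 70. Both 10 ∣ 70 and 7 ∣ 70, yet 70 is not a multiple of 3 (since 70 = 23·3 + 1), so 3 ∤ 70.

(⇒) fails and (⇐) fails.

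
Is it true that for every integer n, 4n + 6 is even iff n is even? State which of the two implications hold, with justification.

(⇐) Suppose n is even. Since 4 is even, 4n is even for every n, so 4n + 6 has the same parity as 6, which is even. Hence 4n + 6 is even.

(⇒) This fails: take n = 3. Then 4n + 6 = 18, which is even, yet n = 3 is odd, not even.

The forward direction fails; the converse holds.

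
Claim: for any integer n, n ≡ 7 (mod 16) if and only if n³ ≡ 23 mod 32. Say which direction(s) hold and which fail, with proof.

(⇒) This fails: take n = 23. Then 23 ≡ 7 (mod 16), but 23³ = 12167 ≡ 7 (mod 32), not 23.

(⇐) Conversely, the residues r modulo 32 with r³ ≡ 23 (mod 32) are exactly {7}, and each is ≡ 7 (mod 16).

Only the reverse direction holds.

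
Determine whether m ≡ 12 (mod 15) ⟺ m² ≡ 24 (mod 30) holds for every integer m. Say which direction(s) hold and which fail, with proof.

Both directions fail.

(⇒) This fails: take m = 27. Then 27 ≡ 12 (mod 15), but 27² = 729 ≡ 9 (mod 30), not 24.

(⇐) This fails: take m = 18. Then 18² = 324 ≡ 24 (mod 30), yet 18 ≡ 3 (mod 15), not 12.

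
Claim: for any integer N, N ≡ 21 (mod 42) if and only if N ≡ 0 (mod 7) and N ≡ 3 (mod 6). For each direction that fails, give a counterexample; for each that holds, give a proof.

(→) Suppose N ≡ 21 (mod 42); write N = 42j + 21. Since 7 ∣ 42, reducing mod 7 gives N ≡ 21 ≡ 0 (mod 7); since 6 ∣ 42, reducing mod 6 gives N ≡ 21 ≡ 3 (mod 6).

(←) Conversely, if N ≡ 0 (mod 7) and N ≡ 3 (mod 6), then by the Chinese remainder theorem N ≡ 21 (mod 42). This is exactly N ≡ 21 (mod 42).

Equivalent; both directions hold.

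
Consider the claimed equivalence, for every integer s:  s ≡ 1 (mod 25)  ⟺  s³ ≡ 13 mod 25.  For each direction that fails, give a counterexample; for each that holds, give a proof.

(⇒) This fails: take s = 1. Then 1 ≡ 1 (mod 25), but 1³ = 1 ≡ 1 (mod 25), not 13.

(⇐) This fails: take s = 17. Then 17³ = 4913 ≡ 13 (mod 25), yet 17 ≡ 17 (mod 25), not 1.

Neither implication holds.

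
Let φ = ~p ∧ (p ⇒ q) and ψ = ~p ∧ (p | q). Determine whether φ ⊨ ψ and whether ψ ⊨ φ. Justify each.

Only the reverse direction holds.

[⇒] This fails. Under p = F, q = F, the left side is true but the right side is false.

[⇐] Assume the antecedent. If p is true, the antecedent cannot hold. If p is false, ~p ∧ (p ⇒ q) reduces to true regardless of the other variables. Either way ~p ∧ (p ⇒ q) holds.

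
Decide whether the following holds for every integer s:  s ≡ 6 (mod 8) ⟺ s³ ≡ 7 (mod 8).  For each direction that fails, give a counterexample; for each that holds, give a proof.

[⇒] This fails: take s = 6. Then 6 ≡ 6 (mod 8), but 6³ = 216 ≡ 0 (mod 8), not 7.

[⇐] This fails: take s = 7. Then 7³ = 343 ≡ 7 (mod 8), yet 7 ≡ 7 (mod 8), not 6.

Both directions fail.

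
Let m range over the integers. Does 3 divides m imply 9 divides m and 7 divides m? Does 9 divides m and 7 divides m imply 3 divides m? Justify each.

(⇒) fails; (⇐) holds.

(→) This fails: take m = 3. Certainly 3 ∣ 3, but 9 ∤ 3.

(←) Suppose 9 ∣ m and 7 ∣ m. Any common multiple of 9 and 7 is a multiple of their lcm; here gcd(9, 7) = 1, so lcm(9, 7) = 9·7 = 63, so 63 ∣ m. Since 3 ∣ 63, it follows that 3 ∣ m.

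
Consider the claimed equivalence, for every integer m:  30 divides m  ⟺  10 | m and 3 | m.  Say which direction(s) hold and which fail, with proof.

[⇒] If 30 ∣ m, write m = 30q. Since 30 = 3·10, m = 10·(3q), so 10 ∣ m; and since 30 = 10·3, m = 3·(10q), so 3 ∣ m.

[⇐] Suppose 10 ∣ m and 3 ∣ m. Any common multiple of 10 and 3 is a multiple of their lcm; here gcd(10, 3) = 1, so lcm(10, 3) = 10·3 = 30, so 30 ∣ m.

Both implications hold.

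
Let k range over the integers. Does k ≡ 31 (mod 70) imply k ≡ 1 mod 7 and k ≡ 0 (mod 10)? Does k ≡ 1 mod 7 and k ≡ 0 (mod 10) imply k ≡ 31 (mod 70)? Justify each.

Neither implication holds.

(→) This fails: k = 31 gives 31 ≡ 31 (mod 70) but 31 ≡ 3 (mod 7), so the conjunction on the right does not hold.

(←) This fails: k = 50 satisfies both congruences on the right (50 ≡ 1 mod 7 and 50 ≡ 0 mod 10) yet 50 ≡ 50 (mod 70), not 31.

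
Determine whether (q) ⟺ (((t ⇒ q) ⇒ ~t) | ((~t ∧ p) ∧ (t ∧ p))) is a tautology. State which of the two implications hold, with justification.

(→) This fails. Under t = T, q = T, p = F, the left side is true but the right side is false.

(←) This fails. Under t = F, q = F, p = F, the left side is false but the right side is true.

(⇒) fails and (⇐) fails.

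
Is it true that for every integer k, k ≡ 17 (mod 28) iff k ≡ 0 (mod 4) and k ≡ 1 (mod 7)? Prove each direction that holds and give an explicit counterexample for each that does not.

Neither implication holds.

[⇒] This fails: k = 17 gives 17 ≡ 17 (mod 28) but 17 ≡ 1 (mod 4), so the conjunction on the right does not hold.

[⇐] This fails: k = 8 satisfies both congruences on the right (8 ≡ 0 mod 4 and 8 ≡ 1 mod 7) yet 8 ≡ 8 (mod 28), not 17.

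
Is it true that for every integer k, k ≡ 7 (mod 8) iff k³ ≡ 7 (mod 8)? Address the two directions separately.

[⇒] Suppose k ≡ 7 (mod 8). Write k = 8j + 7. Then (8j + 7)³ = 512j³ + 1344j² + 1176j + 343 = 8(64j³ + 168j² + 147j + 42) + 7, so k³ ≡ 7 (mod 8).

[⇐] For the converse, argue contrapositively. If k ≢ 7 (mod 8), then k is congruent to one of 0, 1, 2, 3, 4, 5, 6 modulo 8, and these give k³ ≡ 0, 1, 0, 3, 0, 5, 0 respectively — never 7.

Both directions hold; the statement is true.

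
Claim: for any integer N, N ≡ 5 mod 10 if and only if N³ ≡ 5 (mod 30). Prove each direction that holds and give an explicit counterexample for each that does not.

(⇒) This fails: take N = 15. Then 15 ≡ 5 (mod 10), but 15³ = 3375 ≡ 15 (mod 30), not 5.

(⇐) Conversely, the residues r modulo 30 with r³ ≡ 5 (mod 30) are exactly {5}, and each is ≡ 5 (mod 10).

The forward direction fails; the converse holds.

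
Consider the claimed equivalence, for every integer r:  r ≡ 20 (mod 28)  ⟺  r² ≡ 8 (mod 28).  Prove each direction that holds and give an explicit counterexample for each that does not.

Forward direction. Suppose r ≡ 20 (mod 28). Write r = 28j + 20. Then (28j + 20)² = 784j² + 1120j + 400 = 28(28j² + 40j + 14) + 8, so r² ≡ 8 (mod 28).

Converse. This fails: take r = 6. Then 6² = 36 ≡ 8 (mod 28), yet 6 ≡ 6 (mod 28), not 20.

The forward direction holds; the converse fails.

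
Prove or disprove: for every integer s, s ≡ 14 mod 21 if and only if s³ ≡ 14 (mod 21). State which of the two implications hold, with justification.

[⇒] Suppose s ≡ 14 mod 21. Write s = 21j + 14. Then (21j + 14)³ = 9261j³ + 18522j² + 12348j + 2744 = 21(441j³ + 882j² + 588j + 130) + 14, so s³ ≡ 14 (mod 21).

[⇐] Conversely, suppose s³ ≡ 14 (mod 21). The only residue r in {0, …, 20} with r³ ≡ 14 (mod 21) is r = 14, so s ≡ 14 (mod 21).

Both directions hold.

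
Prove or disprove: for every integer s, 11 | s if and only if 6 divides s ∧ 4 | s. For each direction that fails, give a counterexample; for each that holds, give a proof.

Forward direction. This fails: take s = 11. Certainly 11 ∣ 11, but 6 ∤ 11.

Converse. This fails: take s = 12. Both 6 ∣ 12 and 4 ∣ 12, yet 12 is not a multiple of 11 (since 12 = 1·11 + 1), so 11 ∤ 12.

Neither implication holds.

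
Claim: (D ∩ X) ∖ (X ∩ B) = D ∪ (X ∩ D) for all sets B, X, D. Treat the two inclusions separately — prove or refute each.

(⊆) holds; (⊇) fails.

(⟹) Let x ∈ (D ∩ X) ∖ (X ∩ B). Then x ∈ X ∩ D and x ∉ B, from which x ∈ D ∪ (X ∩ D).

(⟸) This inclusion fails. Take B = ∅, X = ∅, D = {1}; then 1 ∈ D ∪ (X ∩ D) but 1 ∉ (D ∩ X) ∖ (X ∩ B).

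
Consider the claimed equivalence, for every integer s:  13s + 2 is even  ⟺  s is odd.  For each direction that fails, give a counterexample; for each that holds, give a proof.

(⇒) This fails: s = 0 gives 13s + 2 = 2, which is even, but 0 is even, not odd.

(⇐) This also fails: s = 3 is odd, but 13s + 2 = 41 is odd, not even.

(⇒) fails and (⇐) fails.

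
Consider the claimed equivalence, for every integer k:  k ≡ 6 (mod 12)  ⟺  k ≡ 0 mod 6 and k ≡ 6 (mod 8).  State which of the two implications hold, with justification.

Not equivalent: only (⇐) holds.

(⟸) If k ≡ 0 (mod 6) and k ≡ 6 (mod 8), then by the Chinese remainder theorem k ≡ 6 (mod 24). Since 6 ≡ 6 (mod 12) and 12 ∣ 24, we get k ≡ 6 (mod 12).

(⟹) This fails: k = 18 gives 18 ≡ 6 (mod 12) but 18 ≡ 2 (mod 8), so the conjunction on the right does not hold.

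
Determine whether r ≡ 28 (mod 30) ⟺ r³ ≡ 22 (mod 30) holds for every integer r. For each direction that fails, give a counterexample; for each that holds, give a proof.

[⇒] Suppose r ≡ 28 (mod 30). Write r = 30j + 28. Then (30j + 28)³ = 27000j³ + 75600j² + 70560j + 21952 = 30(900j³ + 2520j² + 2352j + 731) + 22, so r³ ≡ 22 (mod 30).

[⇐] Conversely, suppose r³ ≡ 22 (mod 30). The only residue r in {0, …, 29} with r³ ≡ 22 (mod 30) is r = 28, so r ≡ 28 (mod 30).

Both directions hold.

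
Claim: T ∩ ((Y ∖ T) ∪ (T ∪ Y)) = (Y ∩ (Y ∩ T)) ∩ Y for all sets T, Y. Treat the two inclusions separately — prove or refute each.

(⊆) fails; (⊇) holds.

(⟹) This inclusion fails. Take T = {1}, Y = ∅; then 1 ∈ T ∩ ((Y ∖ T) ∪ (T ∪ Y)) but 1 ∉ (Y ∩ (Y ∩ T)) ∩ Y.

(⟸) Let x ∈ (Y ∩ (Y ∩ T)) ∩ Y. Then x ∈ T ∩ Y, from which x ∈ T ∩ ((Y ∖ T) ∪ (T ∪ Y)).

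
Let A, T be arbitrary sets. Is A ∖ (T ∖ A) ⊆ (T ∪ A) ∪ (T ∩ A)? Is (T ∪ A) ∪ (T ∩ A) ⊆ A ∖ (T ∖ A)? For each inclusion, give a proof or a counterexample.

(⊆) holds; (⊇) fails.

(⊆) Let x ∈ A ∖ (T ∖ A). Then either x ∈ A and x ∉ T; or x ∈ A ∩ T. In each case x ∈ (T ∪ A) ∪ (T ∩ A), so A ∖ (T ∖ A) ⊆ (T ∪ A) ∪ (T ∩ A).

(⊇) This inclusion fails. Take A = ∅, T = {1}; then 1 ∈ (T ∪ A) ∪ (T ∩ A) but 1 ∉ A ∖ (T ∖ A).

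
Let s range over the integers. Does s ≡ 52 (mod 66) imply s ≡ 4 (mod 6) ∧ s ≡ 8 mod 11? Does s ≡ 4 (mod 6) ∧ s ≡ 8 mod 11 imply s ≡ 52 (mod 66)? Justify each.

Forward direction. Suppose s ≡ 52 (mod 66); write s = 66j + 52. Since 6 ∣ 66, reducing mod 6 gives s ≡ 52 ≡ 4 (mod 6); since 11 ∣ 66, reducing mod 11 gives s ≡ 52 ≡ 8 (mod 11).

Converse. If s ≡ 4 (mod 6) and s ≡ 8 (mod 11), then by the Chinese remainder theorem s ≡ 52 (mod 66). This is exactly s ≡ 52 (mod 66).

The biconditional holds.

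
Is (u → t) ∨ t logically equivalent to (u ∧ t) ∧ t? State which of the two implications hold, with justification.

(⇒) This fails. Under t = F, u = F, the left side is true but the right side is false.

(⇐) Assume the antecedent. If t is true, (u → t) ∨ t reduces to true regardless of the other variables. If t is false, the antecedent cannot hold. Either way (u → t) ∨ t holds.

Not equivalent: only (⇐) holds.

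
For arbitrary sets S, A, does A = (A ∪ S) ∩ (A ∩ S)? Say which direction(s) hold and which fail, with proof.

(⟹) This inclusion fails. Take S = ∅, A = {1}; then 1 ∈ A but 1 ∉ (A ∪ S) ∩ (A ∩ S).

(⟸) Let x ∈ (A ∪ S) ∩ (A ∩ S). Then x ∈ S ∩ A, from which x ∈ A.

The sets are not equal: only the reverse inclusion holds.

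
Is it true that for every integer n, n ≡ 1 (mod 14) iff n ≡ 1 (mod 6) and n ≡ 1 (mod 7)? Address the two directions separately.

(⇒) This fails: n = 29 gives 29 ≡ 1 (mod 14) but 29 ≡ 5 (mod 6), so the conjunction on the right does not hold.

(⇐) Conversely, if n ≡ 1 (mod 6) and n ≡ 1 (mod 7), then by the Chinese remainder theorem n ≡ 1 (mod 42). Since 1 ≡ 1 (mod 14) and 14 ∣ 42, we get n ≡ 1 (mod 14).

Only the reverse direction holds.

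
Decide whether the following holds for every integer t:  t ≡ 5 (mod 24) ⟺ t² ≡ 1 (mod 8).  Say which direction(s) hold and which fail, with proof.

The forward direction holds; the converse fails.

(→) Suppose t ≡ 5 (mod 24). Then t² ≡ 5² = 25 (mod 24), and since 8 ∣ 24, also t² ≡ 1 (mod 8).

(←) This fails: take t = 1. Then 1² = 1 ≡ 1 (mod 8), yet 1 ≡ 1 (mod 24), not 5.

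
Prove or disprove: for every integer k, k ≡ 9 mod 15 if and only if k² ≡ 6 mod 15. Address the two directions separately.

Not equivalent: only (⇒) holds.

(⟹) Suppose k ≡ 9 mod 15. Write k = 15j + 9. Then (15j + 9)² = 225j² + 270j + 81 = 15(15j² + 18j + 5) + 6, so k² ≡ 6 (mod 15).

(⟸) This fails: take k = 6. Then 6² = 36 ≡ 6 (mod 15), yet 6 ≡ 6 (mod 15), not 9.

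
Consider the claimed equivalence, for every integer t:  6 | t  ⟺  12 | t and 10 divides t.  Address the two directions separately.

Only the converse holds.

[⇒] This fails: take t = 6. Certainly 6 ∣ 6, but 12 ∤ 6.

[⇐] Suppose 12 ∣ t and 10 ∣ t. Any common multiple of 12 and 10 is a multiple of their lcm; here lcm(12, 10) = 12·10/gcd(12, 10) = 120/2 = 60, so 60 ∣ t. Since 6 ∣ 60, it follows that 6 ∣ t.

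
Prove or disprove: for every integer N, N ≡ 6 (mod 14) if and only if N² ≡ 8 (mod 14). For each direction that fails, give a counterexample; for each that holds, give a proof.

The forward direction holds; the converse fails.

Forward direction. Suppose N ≡ 6 (mod 14). Write N = 14j + 6. Then (14j + 6)² = 196j² + 168j + 36 = 14(14j² + 12j + 2) + 8, so N² ≡ 8 (mod 14).

Converse. This fails: take N = 8. Then 8² = 64 ≡ 8 (mod 14), yet 8 ≡ 8 (mod 14), not 6.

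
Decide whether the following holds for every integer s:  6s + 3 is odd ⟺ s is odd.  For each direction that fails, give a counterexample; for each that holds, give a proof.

[⇒] This fails: take s = 6. Then 6s + 3 = 39, which is odd, yet s = 6 is even, not odd.

[⇐] Suppose s is odd. Since 6 is even, 6s is even for every s, so 6s + 3 has the same parity as 3, which is odd. Hence 6s + 3 is odd.

(⇒) fails; (⇐) holds.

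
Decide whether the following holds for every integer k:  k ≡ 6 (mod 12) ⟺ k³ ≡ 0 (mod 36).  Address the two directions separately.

(⇒) Suppose k ≡ 6 (mod 12). Working modulo 36, k ∈ {6, 18, 30}; for each such r, r³ ≡ 0 (mod 36).

(⇐) This fails: take k = 0. Then 0³ = 0 ≡ 0 (mod 36), yet 0 ≡ 0 (mod 12), not 6.

(⇒) holds; (⇐) fails.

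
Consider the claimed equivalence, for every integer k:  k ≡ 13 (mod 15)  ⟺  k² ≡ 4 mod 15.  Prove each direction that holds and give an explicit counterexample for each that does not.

(⇒) holds; (⇐) fails.

Forward direction. Suppose k ≡ 13 (mod 15). Write k = 15j + 13. Then (15j + 13)² = 225j² + 390j + 169 = 15(15j² + 26j + 11) + 4, so k² ≡ 4 (mod 15).

Converse. This fails: take k = 2. Then 2² = 4 ≡ 4 (mod 15), yet 2 ≡ 2 (mod 15), not 13.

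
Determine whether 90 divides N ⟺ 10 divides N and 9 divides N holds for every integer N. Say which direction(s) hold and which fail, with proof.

Equivalent; both directions hold.

[⇒] If 90 ∣ N, write N = 90q. Since 90 = 9·10, N = 10·(9q), so 10 ∣ N; and since 90 = 10·9, N = 9·(10q), so 9 ∣ N.

[⇐] Suppose 10 ∣ N and 9 ∣ N. Any common multiple of 10 and 9 is a multiple of their lcm; here gcd(10, 9) = 1, so lcm(10, 9) = 10·9 = 90, so 90 ∣ N.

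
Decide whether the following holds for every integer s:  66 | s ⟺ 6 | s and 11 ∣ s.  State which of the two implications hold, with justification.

(→) If 66 ∣ s, write s = 66q. Since 66 = 11·6, s = 6·(11q), so 6 ∣ s; and since 66 = 6·11, s = 11·(6q), so 11 ∣ s.

(←) Suppose 6 ∣ s and 11 ∣ s. Any common multiple of 6 and 11 is a multiple of their lcm; here gcd(6, 11) = 1, so lcm(6, 11) = 6·11 = 66, so 66 ∣ s.

Both implications hold.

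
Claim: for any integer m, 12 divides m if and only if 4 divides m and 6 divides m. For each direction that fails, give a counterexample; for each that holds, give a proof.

Equivalent; both directions hold.

[⇐] Suppose 4 ∣ m and 6 ∣ m. Any common multiple of 4 and 6 is a multiple of their lcm; here lcm(4, 6) = 4·6/gcd(4, 6) = 24/2 = 12, so 12 ∣ m.

[⇒] If 12 ∣ m, write m = 12q. Since 12 = 3·4, m = 4·(3q), so 4 ∣ m; and since 12 = 2·6, m = 6·(2q), so 6 ∣ m.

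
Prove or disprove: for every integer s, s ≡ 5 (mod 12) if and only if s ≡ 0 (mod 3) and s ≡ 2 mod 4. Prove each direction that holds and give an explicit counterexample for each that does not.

Neither implication holds.

(⇒) This fails: s = 5 gives 5 ≡ 5 (mod 12) but 5 ≡ 2 (mod 3), so the conjunction on the right does not hold.

(⇐) This fails: s = 6 satisfies both congruences on the right (6 ≡ 0 mod 3 and 6 ≡ 2 mod 4) yet 6 ≡ 6 (mod 12), not 5.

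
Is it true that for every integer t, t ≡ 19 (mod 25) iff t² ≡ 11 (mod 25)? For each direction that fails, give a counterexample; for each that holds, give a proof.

Forward direction. Suppose t ≡ 19 (mod 25). Write t = 25j + 19. Then (25j + 19)² = 625j² + 950j + 361 = 25(25j² + 38j + 14) + 11, so t² ≡ 11 (mod 25).

Converse. This fails: take t = 6. Then 6² = 36 ≡ 11 (mod 25), yet 6 ≡ 6 (mod 25), not 19.

Only the forward direction holds.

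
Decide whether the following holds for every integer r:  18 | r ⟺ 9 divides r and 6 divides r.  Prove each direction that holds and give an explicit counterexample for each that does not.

The biconditional holds.

(⇒) If 18 ∣ r, write r = 18q. Since 18 = 2·9, r = 9·(2q), so 9 ∣ r; and since 18 = 3·6, r = 6·(3q), so 6 ∣ r.

(⇐) Suppose 9 ∣ r and 6 ∣ r. Any common multiple of 9 and 6 is a multiple of their lcm; here lcm(9, 6) = 9·6/gcd(9, 6) = 54/3 = 18, so 18 ∣ r.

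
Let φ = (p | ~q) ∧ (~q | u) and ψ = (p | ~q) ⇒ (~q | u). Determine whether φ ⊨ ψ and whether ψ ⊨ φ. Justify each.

Not equivalent: only (⇒) holds.

[⇐] This fails. Under u = F, q = T, p = F, the left side is false but the right side is true.

[⇒] Assume the antecedent. If u is true, (p | ~q) ⇒ (~q | u) reduces to true regardless of the other variables. If u is false, the antecedent forces (u = F, q = F, p = F) or (u = F, q = F, p = T), and (p | ~q) ⇒ (~q | u) holds there. Either way (p | ~q) ⇒ (~q | u) holds.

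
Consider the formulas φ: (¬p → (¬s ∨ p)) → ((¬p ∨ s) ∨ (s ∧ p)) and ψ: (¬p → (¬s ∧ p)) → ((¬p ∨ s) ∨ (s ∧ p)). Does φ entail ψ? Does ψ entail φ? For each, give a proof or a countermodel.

(⟹) Assume the antecedent. If s is true, the consequent reduces to true regardless of the other variables. If s is false, the antecedent forces (s = F, p = F), and the consequent holds there. Either way the consequent holds.

(⟸) Assume the antecedent. If s is true, the consequent reduces to true regardless of the other variables. If s is false, the antecedent forces (s = F, p = F), and the consequent holds there. Either way the consequent holds.

Both directions hold.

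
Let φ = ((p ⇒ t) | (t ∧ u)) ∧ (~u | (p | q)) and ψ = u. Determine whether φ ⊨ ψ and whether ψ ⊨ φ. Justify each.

[⇒] This fails. Under u = F, t = F, q = F, p = F, the left side is true but the right side is false.

[⇐] This fails. Under u = T, t = F, q = F, p = F, the left side is false but the right side is true.

Both directions fail.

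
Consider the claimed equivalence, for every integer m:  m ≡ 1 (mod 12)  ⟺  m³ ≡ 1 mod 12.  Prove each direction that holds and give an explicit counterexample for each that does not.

[⇒] Suppose m ≡ 1 (mod 12). Write m = 12j + 1. Then (12j + 1)³ = 1728j³ + 432j² + 36j + 1 = 12(144j³ + 36j² + 3j) + 1, so m³ ≡ 1 (mod 12).

[⇐] Conversely, suppose m³ ≡ 1 (mod 12). The only residue r in {0, …, 11} with r³ ≡ 1 (mod 12) is r = 1, so m ≡ 1 (mod 12).

Equivalent; both directions hold.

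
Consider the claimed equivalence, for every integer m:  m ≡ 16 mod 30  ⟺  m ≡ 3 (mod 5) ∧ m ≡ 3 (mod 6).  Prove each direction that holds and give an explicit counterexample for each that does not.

Neither direction holds.

Forward direction. This fails: m = 16 gives 16 ≡ 16 (mod 30) but 16 ≡ 1 (mod 5), so the conjunction on the right does not hold.

Converse. This fails: m = 3 satisfies both congruences on the right (3 ≡ 3 mod 5 and 3 ≡ 3 mod 6) yet 3 ≡ 3 (mod 30), not 16.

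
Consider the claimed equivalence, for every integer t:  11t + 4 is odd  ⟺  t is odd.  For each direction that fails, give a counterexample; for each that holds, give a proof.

Both directions hold; the statement is true.

Forward direction. Suppose 11t + 4 is odd. Since 11 is odd, 11t and t have the same parity, so 11t + 4 ≡ t + 4 (mod 2). As 4 is even, 11t + 4 is odd exactly when t is odd. Thus t is odd.

Converse. Suppose t is odd; write t = 2j + 1. Then 11t + 4 = 11·(2j + 1) + 4 = 2·11j + 15, which is odd.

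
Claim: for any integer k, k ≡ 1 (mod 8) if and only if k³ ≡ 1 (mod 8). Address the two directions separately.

Equivalent; both directions hold.

[⇒] Suppose k ≡ 1 (mod 8). Write k = 8j + 1. Then (8j + 1)³ = 512j³ + 192j² + 24j + 1 = 8(64j³ + 24j² + 3j) + 1, so k³ ≡ 1 (mod 8).

[⇐] For the converse, argue contrapositively. If k ≢ 1 (mod 8), then k is congruent to one of 0, 2, 3, 4, 5, 6, 7 modulo 8, and these give k³ ≡ 0, 0, 3, 0, 5, 0, 7 respectively — never 1.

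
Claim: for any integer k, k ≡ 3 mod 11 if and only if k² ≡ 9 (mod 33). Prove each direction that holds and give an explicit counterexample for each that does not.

Forward direction. This fails: take k = 14. Then 14 ≡ 3 (mod 11), but 14² = 196 ≡ 31 (mod 33), not 9.

Converse. This fails: take k = 30. Then 30² = 900 ≡ 9 (mod 33), yet 30 ≡ 8 (mod 11), not 3.

Neither implication holds.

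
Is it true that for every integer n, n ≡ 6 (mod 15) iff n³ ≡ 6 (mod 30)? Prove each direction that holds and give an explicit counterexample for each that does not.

Not equivalent: only (⇐) holds.

(→) This fails: take n = 21. Then 21 ≡ 6 (mod 15), but 21³ = 9261 ≡ 21 (mod 30), not 6.

(←) Conversely, the residues r modulo 30 with r³ ≡ 6 (mod 30) are exactly {6}, and each is ≡ 6 (mod 15).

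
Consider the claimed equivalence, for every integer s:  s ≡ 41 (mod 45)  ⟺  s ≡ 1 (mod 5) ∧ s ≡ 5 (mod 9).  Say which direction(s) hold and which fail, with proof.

Equivalent; both directions hold.

(⇒) Suppose s ≡ 41 (mod 45); write s = 45j + 41. Since 5 ∣ 45, reducing mod 5 gives s ≡ 41 ≡ 1 (mod 5); since 9 ∣ 45, reducing mod 9 gives s ≡ 41 ≡ 5 (mod 9).

(⇐) Conversely, if s ≡ 1 (mod 5) and s ≡ 5 (mod 9), then by the Chinese remainder theorem s ≡ 41 (mod 45). This is exactly s ≡ 41 (mod 45).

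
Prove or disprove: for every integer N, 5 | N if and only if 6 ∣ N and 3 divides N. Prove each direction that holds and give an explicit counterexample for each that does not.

(⇒) This fails: take N = 5. Certainly 5 ∣ 5, but 6 ∤ 5.

(⇐) This fails: take N = 6. Both 6 ∣ 6 and 3 ∣ 6, yet 6 is not a multiple of 5 (since 6 = 1·5 + 1), so 5 ∤ 6.

Neither implication holds.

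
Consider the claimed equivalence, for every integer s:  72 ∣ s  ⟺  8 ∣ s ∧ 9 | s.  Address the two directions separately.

Equivalent; both directions hold.

(⟹) If 72 ∣ s, write s = 72q. Since 72 = 9·8, s = 8·(9q), so 8 ∣ s; and since 72 = 8·9, s = 9·(8q), so 9 ∣ s.

(⟸) Suppose 8 ∣ s and 9 ∣ s. Any common multiple of 8 and 9 is a multiple of their lcm; here gcd(8, 9) = 1, so lcm(8, 9) = 8·9 = 72, so 72 ∣ s.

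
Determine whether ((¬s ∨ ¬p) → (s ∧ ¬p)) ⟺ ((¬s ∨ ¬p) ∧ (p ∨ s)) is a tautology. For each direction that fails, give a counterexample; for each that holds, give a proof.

[⇒] This fails. Under p = T, s = T, the left side is true but the right side is false.

[⇐] This fails. Under p = T, s = F, the left side is false but the right side is true.

Neither direction holds.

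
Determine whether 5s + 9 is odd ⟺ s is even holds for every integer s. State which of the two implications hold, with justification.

Both implications hold.

(→) Suppose 5s + 9 is odd. Since 5 is odd, 5s and s have the same parity, so 5s + 9 ≡ s + 9 (mod 2). As 9 is odd, 5s + 9 is odd exactly when s is even. Thus s is even.

(←) Conversely, suppose s is even; write s = 2j. Then 5s + 9 = 5·(2j) + 9 = 2·5j + 9, which is odd.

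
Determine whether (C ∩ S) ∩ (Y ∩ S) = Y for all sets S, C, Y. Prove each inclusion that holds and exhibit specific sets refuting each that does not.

(⟹) Let x ∈ (C ∩ S) ∩ (Y ∩ S). Then x ∈ S ∩ C ∩ Y, from which x ∈ Y.

(⟸) This inclusion fails. Take S = ∅, C = ∅, Y = {1}; then 1 ∈ Y but 1 ∉ (C ∩ S) ∩ (Y ∩ S).

Only the forward inclusion holds.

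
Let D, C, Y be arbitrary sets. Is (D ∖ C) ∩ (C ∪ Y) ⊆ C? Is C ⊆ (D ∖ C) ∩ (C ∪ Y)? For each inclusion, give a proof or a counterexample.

Both inclusions fail.

Forward inclusion. This inclusion fails. Take D = {1}, C = ∅, Y = {1}; then 1 ∈ (D ∖ C) ∩ (C ∪ Y) but 1 ∉ C.

Reverse inclusion. This inclusion fails. Take D = ∅, C = {1}, Y = ∅; then 1 ∈ C but 1 ∉ (D ∖ C) ∩ (C ∪ Y).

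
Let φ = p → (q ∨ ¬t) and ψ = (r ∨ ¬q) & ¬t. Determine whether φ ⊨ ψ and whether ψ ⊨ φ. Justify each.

(⇐) Assume the antecedent. If t is true, the antecedent cannot hold. If t is false, p → (q ∨ ¬t) reduces to true regardless of the other variables. Either way p → (q ∨ ¬t) holds.

(⇒) This fails. Under t = T, p = F, q = F, r = F, the left side is true but the right side is false.

Not equivalent: only (⇐) holds.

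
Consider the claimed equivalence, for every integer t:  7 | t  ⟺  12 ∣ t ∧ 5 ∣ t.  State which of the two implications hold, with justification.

Forward direction. This fails: take t = 7. Certainly 7 ∣ 7, but 12 ∤ 7.

Converse. This fails: take t = 60. Both 12 ∣ 60 and 5 ∣ 60, yet 60 is not a multiple of 7 (since 60 = 8·7 + 4), so 7 ∤ 60.

Neither implication holds.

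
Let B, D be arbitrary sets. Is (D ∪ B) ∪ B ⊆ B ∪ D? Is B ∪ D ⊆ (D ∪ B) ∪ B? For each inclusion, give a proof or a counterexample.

Both inclusions hold.

(⊆) Let x ∈ (D ∪ B) ∪ B. Then either x ∈ B and x ∉ D; or x ∈ D and x ∉ B; or x ∈ B ∩ D. In each case x ∈ B ∪ D, so (D ∪ B) ∪ B ⊆ B ∪ D.

(⊇) Let x ∈ B ∪ D. Then either x ∈ B and x ∉ D; or x ∈ D and x ∉ B; or x ∈ B ∩ D. In each case x ∈ (D ∪ B) ∪ B, so B ∪ D ⊆ (D ∪ B) ∪ B.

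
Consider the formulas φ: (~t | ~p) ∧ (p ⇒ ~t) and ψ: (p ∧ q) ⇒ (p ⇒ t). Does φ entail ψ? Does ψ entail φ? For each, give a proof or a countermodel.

(⟹) This fails. Under t = F, p = T, q = T, the left side is true but the right side is false.

(⟸) This fails. Under t = T, p = T, q = F, the left side is false but the right side is true.

Neither implication holds.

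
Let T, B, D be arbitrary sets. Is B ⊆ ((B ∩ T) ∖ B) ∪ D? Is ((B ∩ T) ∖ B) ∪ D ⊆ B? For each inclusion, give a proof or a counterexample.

Neither inclusion holds.

Forward inclusion. This inclusion fails. Take T = ∅, B = {1}, D = ∅; then 1 ∈ B but 1 ∉ ((B ∩ T) ∖ B) ∪ D.

Reverse inclusion. This inclusion fails. Take T = ∅, B = ∅, D = {1}; then 1 ∈ ((B ∩ T) ∖ B) ∪ D but 1 ∉ B.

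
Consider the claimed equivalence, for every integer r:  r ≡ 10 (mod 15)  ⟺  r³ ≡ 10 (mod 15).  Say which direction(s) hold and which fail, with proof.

Equivalent; both directions hold.

(⇒) Suppose r ≡ 10 (mod 15). Write r = 15j + 10. Then (15j + 10)³ = 3375j³ + 6750j² + 4500j + 1000 = 15(225j³ + 450j² + 300j + 66) + 10, so r³ ≡ 10 (mod 15).

(⇐) Conversely, suppose r³ ≡ 10 (mod 15). The only residue r in {0, …, 14} with r³ ≡ 10 (mod 15) is r = 10, so r ≡ 10 (mod 15).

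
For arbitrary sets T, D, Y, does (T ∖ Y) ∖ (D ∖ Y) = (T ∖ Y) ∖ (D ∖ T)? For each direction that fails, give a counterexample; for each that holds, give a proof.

The sets are not equal: only the forward inclusion holds.

(⟸) This inclusion fails. Take T = {1}, D = {1}, Y = ∅; then 1 ∈ (T ∖ Y) ∖ (D ∖ T) but 1 ∉ (T ∖ Y) ∖ (D ∖ Y).

(⟹) Let x ∈ (T ∖ Y) ∖ (D ∖ Y). Then x ∈ T and x ∉ D, Y, from which x ∈ (T ∖ Y) ∖ (D ∖ T).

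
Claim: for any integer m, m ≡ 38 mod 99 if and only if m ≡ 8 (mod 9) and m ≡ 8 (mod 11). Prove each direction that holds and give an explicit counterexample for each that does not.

Both directions fail.

(⇒) This fails: m = 38 gives 38 ≡ 38 (mod 99) but 38 ≡ 2 (mod 9), so the conjunction on the right does not hold.

(⇐) This fails: m = 8 satisfies both congruences on the right (8 ≡ 8 mod 9 and 8 ≡ 8 mod 11) yet 8 ≡ 8 (mod 99), not 38.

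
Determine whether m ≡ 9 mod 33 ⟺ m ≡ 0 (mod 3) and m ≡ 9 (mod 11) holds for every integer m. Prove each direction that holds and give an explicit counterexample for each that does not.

[⇐] If m ≡ 0 (mod 3) and m ≡ 9 (mod 11), then by the Chinese remainder theorem m ≡ 9 (mod 33). This is exactly m ≡ 9 (mod 33).

[⇒] Suppose m ≡ 9 (mod 33); write m = 33j + 9. Since 3 ∣ 33, reducing mod 3 gives m ≡ 9 ≡ 0 (mod 3); since 11 ∣ 33, reducing mod 11 gives m ≡ 9 (mod 11).

Both implications hold.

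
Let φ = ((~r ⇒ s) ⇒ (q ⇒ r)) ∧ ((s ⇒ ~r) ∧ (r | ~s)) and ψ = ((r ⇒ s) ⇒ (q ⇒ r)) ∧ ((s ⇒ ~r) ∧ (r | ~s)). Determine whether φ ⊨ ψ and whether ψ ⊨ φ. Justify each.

Only the reverse direction holds.

(←) Assume the antecedent. If r is true, the antecedent forces (r = T, q = F, s = F) or (r = T, q = T, s = F), and the consequent holds there. If r is false, the antecedent forces (r = F, q = F, s = F), and the consequent holds there. Either way the consequent holds.

(→) This fails. Under r = F, q = T, s = F, the left side is true but the right side is false.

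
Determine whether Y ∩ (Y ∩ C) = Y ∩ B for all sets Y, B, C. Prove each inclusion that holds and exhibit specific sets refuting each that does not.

(⊆) This inclusion fails. Take Y = {1}, B = ∅, C = {1}; then 1 ∈ Y ∩ (Y ∩ C) but 1 ∉ Y ∩ B.

(⊇) This inclusion fails. Take Y = {1}, B = {1}, C = ∅; then 1 ∈ Y ∩ B but 1 ∉ Y ∩ (Y ∩ C).

Both inclusions fail.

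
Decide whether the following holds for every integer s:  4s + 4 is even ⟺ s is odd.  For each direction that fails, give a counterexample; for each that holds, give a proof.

Forward direction. This fails: take s = 0. Then 4s + 4 = 4, which is even, yet s = 0 is even, not odd.

Converse. Suppose s is odd. Since 4 is even, 4s is even for every s, so 4s + 4 has the same parity as 4, which is even. Hence 4s + 4 is even.

Only the converse holds.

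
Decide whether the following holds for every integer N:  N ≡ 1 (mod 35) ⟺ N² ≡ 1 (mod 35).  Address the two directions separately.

Forward direction. Suppose N ≡ 1 (mod 35). Write N = 35j + 1. Then (35j + 1)² = 1225j² + 70j + 1 = 35(35j² + 2j) + 1, so N² ≡ 1 (mod 35).

Converse. This fails: take N = 6. Then 6² = 36 ≡ 1 (mod 35), yet 6 ≡ 6 (mod 35), not 1.

(⇒) holds; (⇐) fails.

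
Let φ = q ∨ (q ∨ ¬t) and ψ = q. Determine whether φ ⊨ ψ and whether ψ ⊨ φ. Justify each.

The forward direction fails; the converse holds.

(⇒) This fails. Under q = F, t = F, the left side is true but the right side is false.

(⇐) Assume the antecedent. If q is true, q ∨ (q ∨ ¬t) reduces to true regardless of the other variables. If q is false, the antecedent cannot hold. Either way q ∨ (q ∨ ¬t) holds.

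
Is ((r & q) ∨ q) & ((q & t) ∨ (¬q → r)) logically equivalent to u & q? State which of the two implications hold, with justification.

The forward direction fails; the converse holds.

(⟸) Assume the antecedent. If r is true, the antecedent forces (r = T, q = T, u = T, t = F) or (r = T, q = T, u = T, t = T), and the consequent holds there. If r is false, the antecedent forces (r = F, q = T, u = T, t = F) or (r = F, q = T, u = T, t = T), and the consequent holds there. Either way the consequent holds.

(⟹) This fails. Under r = F, q = T, u = F, t = F, the left side is true but the right side is false.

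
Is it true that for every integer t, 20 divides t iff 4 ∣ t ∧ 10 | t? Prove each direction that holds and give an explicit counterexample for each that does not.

Both implications hold.

Forward direction. If 20 ∣ t, write t = 20q. Since 20 = 5·4, t = 4·(5q), so 4 ∣ t; and since 20 = 2·10, t = 10·(2q), so 10 ∣ t.

Converse. Suppose 4 ∣ t and 10 ∣ t. Any common multiple of 4 and 10 is a multiple of their lcm; here lcm(4, 10) = 4·10/gcd(4, 10) = 40/2 = 20, so 20 ∣ t.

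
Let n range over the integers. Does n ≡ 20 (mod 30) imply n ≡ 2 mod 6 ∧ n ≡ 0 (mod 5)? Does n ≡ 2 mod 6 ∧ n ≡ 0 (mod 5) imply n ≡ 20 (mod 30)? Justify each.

(⟹) Suppose n ≡ 20 (mod 30); write n = 30j + 20. Since 6 ∣ 30, reducing mod 6 gives n ≡ 20 ≡ 2 (mod 6); since 5 ∣ 30, reducing mod 5 gives n ≡ 20 ≡ 0 (mod 5).

(⟸) Conversely, if n ≡ 2 (mod 6) and n ≡ 0 (mod 5), then by the Chinese remainder theorem n ≡ 20 (mod 30). This is exactly n ≡ 20 (mod 30).

Both implications hold.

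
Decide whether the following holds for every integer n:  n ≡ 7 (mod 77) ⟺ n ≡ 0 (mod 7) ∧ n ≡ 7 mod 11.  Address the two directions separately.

Both directions hold; the statement is true.

(→) Suppose n ≡ 7 (mod 77); write n = 77j + 7. Since 7 ∣ 77, reducing mod 7 gives n ≡ 7 ≡ 0 (mod 7); since 11 ∣ 77, reducing mod 11 gives n ≡ 7 (mod 11).

(←) Conversely, if n ≡ 0 (mod 7) and n ≡ 7 (mod 11), then by the Chinese remainder theorem n ≡ 7 (mod 77). This is exactly n ≡ 7 (mod 77).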